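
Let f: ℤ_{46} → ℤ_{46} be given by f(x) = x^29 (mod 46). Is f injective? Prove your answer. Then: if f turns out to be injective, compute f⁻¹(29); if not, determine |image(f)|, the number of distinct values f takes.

Computing x^29 mod 46 for each x (by repeated squaring, reducing mod 46 at every step), the values f(0), f(1), …, f(45) are: 0, 1, 36, 25, 8, 17, 26, 5, 12, 27, 14, 7, 16, 9, 42, 11, 18, 43, 6, 15, 44, 33, 22, 23, 24, 13, 2, 31, 40, 3, 28, 35, 4, 37, 30, 39, 32, 19, 34, 41, 20, 29, 38, 21, 10, 45.
Every element of ℤ_{46} appears exactly once in this list, so f is a bijection, and in particular injective.
Since f is injective, we read off the preimage of 29 from the same table: f(41) = 29, so f⁻¹(29) = 41.

41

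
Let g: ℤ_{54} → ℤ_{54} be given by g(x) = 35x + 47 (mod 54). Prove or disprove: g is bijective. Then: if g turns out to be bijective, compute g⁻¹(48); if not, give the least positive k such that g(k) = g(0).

17

By definition, g is injective when g(a) = g(b) forces a = b.
If g(a) = g(b), then 35a ≡ 35b (mod 54). Because gcd(35, 54) = 1, we may cancel 35 to get a ≡ b (mod 54).
We now compute 35⁻¹ mod 54 explicitly. Euclid's algorithm: 54 = 1·35 + 19, 35 = 1·19 + 16, 19 = 1·16 + 3, 16 = 5·3 + 1; back-substituting gives 1 = 17·35 − 11·54, so 35⁻¹ ≡ 17 (mod 54).
For any y ∈ ℤ_{54}, x = 17(y − 47) mod 54 satisfies g(x) = 35·17(y − 47) + 47 ≡ y (since 35·17 ≡ 1 mod 54). So every y has a preimage.
Therefore g is bijective.
Since g is bijective, we find g⁻¹(48): we need 35x ≡ 48 − 47 ≡ 1 (mod 54). Using 35⁻¹ = 17: x ≡ 17·1 = 17, so x = 17.
Check: g(17) = 35·17 + 47 = 642 = 11·54 + 48 ≡ 48 (mod 54).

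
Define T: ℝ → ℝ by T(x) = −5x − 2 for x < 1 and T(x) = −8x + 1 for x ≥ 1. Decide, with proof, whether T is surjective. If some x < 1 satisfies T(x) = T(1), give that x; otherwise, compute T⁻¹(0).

-2/5

Both pieces are strictly decreasing (slopes −5 and −8), so each is injective on its own interval.
The left piece maps (−∞, 1) onto (−7, ∞); the right piece maps [1, ∞) onto (−∞, −7].
These images together cover ℝ, so T is surjective.
Because the two images are disjoint, no x < 1 has T(x) = T(1), so we compute T⁻¹(0): 0 lies in (−7, ∞), so solve −5x − 2 = 0: x = (0 + 2)/(−5) = −2/5.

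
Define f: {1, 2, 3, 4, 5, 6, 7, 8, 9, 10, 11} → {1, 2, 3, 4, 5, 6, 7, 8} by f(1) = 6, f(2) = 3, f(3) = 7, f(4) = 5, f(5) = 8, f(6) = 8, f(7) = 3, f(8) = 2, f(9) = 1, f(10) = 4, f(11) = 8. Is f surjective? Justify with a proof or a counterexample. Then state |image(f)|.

8

Every element of the codomain has a preimage: 1 = f(9), 2 = f(8), 3 = f(2), 4 = f(10), 5 = f(4), 6 = f(1), 7 = f(3), 8 = f(5).
So f is surjective.
The image of f is {1, 2, 3, 4, 5, 6, 7, 8}, which has 8 elements.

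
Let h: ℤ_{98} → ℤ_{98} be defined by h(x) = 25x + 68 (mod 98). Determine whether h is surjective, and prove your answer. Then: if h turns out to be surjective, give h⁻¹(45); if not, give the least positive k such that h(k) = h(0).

3

Since gcd(25, 98) = 1, 25 is invertible modulo 98. Euclid's algorithm: 98 = 3·25 + 23, 25 = 1·23 + 2, 23 = 11·2 + 1; back-substituting gives 1 = 51·25 − 13·98, so 25⁻¹ ≡ 51 (mod 98).
Then y ↦ 51(y − 68) is a two-sided inverse to h, so every y ∈ ℤ_{98} has a preimage.
So h is surjective.
Since h is surjective, we find h⁻¹(45): we need 25x ≡ 45 − 68 ≡ 75 (mod 98). Using 25⁻¹ = 51: x ≡ 51·75 = 3825 = 39·98 + 3, so x = 3.
Check: h(3) = 25·3 + 68 = 143 = 1·98 + 45 ≡ 45 (mod 98).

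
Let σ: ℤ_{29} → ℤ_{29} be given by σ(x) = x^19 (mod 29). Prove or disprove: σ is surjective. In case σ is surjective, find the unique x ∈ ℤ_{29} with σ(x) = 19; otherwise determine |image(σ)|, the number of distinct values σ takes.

15

Since 29 is prime, the nonzero elements of ℤ_{29} form a cyclic group of order 28.
As gcd(19, 28) = 1, raising to the 19th power is a bijection on this group: if s^19 ≡ t^19 then (st^{−1})^19 = 1, and the only element of order dividing gcd(19, 28) = 1 is 1, so s = t.
With σ(0) = 0 this makes σ injective on all of ℤ_{29}, hence bijective (finite equal-size domain and codomain). In particular σ is surjective.
Since σ is surjective, we find the preimage of 19. The inverse of x ↦ x^19 on (ℤ_{29})^× is x ↦ x^3, because 19·3 = 57 = 2·28 + 1 ≡ 1 (mod 28) and x^{28} = 1 for x ≠ 0 (Fermat). So σ⁻¹(19) = 19^3 mod 29.
Repeated squaring mod 29: 19^1 ≡ 19, 19^2 ≡ 19² = 361 ≡ 13. Since 3 = 2 + 1, 19^3 ≡ 13·19: 13·19 = 247 ≡ 15. So 19^3 ≡ 15 (mod 29).
Hence σ⁻¹(19) = 15.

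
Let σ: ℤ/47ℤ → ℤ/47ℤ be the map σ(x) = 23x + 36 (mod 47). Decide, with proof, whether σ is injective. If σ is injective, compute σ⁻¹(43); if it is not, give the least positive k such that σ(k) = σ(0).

Suppose σ(a) = σ(b) in ℤ/47ℤ. Then 23a + 36 ≡ 23b + 36 (mod 47), so 23(a − b) ≡ 0 (mod 47).
Since gcd(23, 47) = 1, 23 is invertible modulo 47, hence a − b ≡ 0 (mod 47), i.e. a = b.
Hence σ is injective.
We now compute 23⁻¹ mod 47 explicitly. Euclid's algorithm: 47 = 2·23 + 1; back-substituting gives 1 = 45·23 − 22·47, so 23⁻¹ ≡ 45 (mod 47).
Since σ is injective, we find σ⁻¹(43): we need 23x ≡ 43 − 36 ≡ 7 (mod 47). Using 23⁻¹ = 45: x ≡ 45·7 = 315 = 6·47 + 33, so x = 33.
Check: σ(33) = 23·33 + 36 = 795 = 16·47 + 43 ≡ 43 (mod 47).

33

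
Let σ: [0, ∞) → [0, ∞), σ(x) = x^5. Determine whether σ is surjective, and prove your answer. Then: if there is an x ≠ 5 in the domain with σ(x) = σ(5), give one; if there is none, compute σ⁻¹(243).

3

For any y ∈ [0, ∞), x = y^{1/5} ∈ [0, ∞) gives σ(x) = y, so σ is surjective.
Since x ↦ x^5 is strictly increasing on [0, ∞), it is injective there, so no x ≠ 5 in the domain has σ(x) = σ(5). We therefore compute σ⁻¹(243) = 243^{1/5} = 3 (indeed 3^5 = 243).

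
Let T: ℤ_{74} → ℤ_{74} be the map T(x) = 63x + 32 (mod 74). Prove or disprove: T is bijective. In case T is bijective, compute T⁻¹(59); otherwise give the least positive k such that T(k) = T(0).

11

Suppose T(s) = T(t) in ℤ_{74}. Then 63s + 32 ≡ 63t + 32 (mod 74), hence 63(s − t) ≡ 0 (mod 74).
Since gcd(63, 74) = 1, 63 is invertible modulo 74, so s − t ≡ 0 (mod 74), i.e. s = t.
We now compute 63⁻¹ mod 74 explicitly. Euclid's algorithm: 74 = 1·63 + 11, 63 = 5·11 + 8, 11 = 1·8 + 3, 8 = 2·3 + 2, 3 = 1·2 + 1; back-substituting gives 1 = 47·63 − 40·74, so 63⁻¹ ≡ 47 (mod 74).
Then y ↦ 47(y − 32) is a two-sided inverse to T, so every y ∈ ℤ_{74} has a preimage.
Hence T is bijective.
Since T is bijective, we find T⁻¹(59): we need 63x ≡ 59 − 32 ≡ 27 (mod 74). Using 63⁻¹ = 47: x ≡ 47·27 = 1269 = 17·74 + 11, so x = 11.
Check: T(11) = 63·11 + 32 = 725 = 9·74 + 59 ≡ 59 (mod 74).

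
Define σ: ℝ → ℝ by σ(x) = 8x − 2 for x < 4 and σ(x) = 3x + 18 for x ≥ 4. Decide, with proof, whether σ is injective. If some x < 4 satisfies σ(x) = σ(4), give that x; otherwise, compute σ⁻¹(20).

11/4

Both pieces are strictly increasing (slopes 8 and 3), so each is injective on its own interval.
The left piece maps (−∞, 4) onto (−∞, 30); the right piece maps [4, ∞) onto [30, ∞).
These images are disjoint, so no value is attained by both pieces. Thus σ is injective.
Because the two images are disjoint, no x < 4 has σ(x) = σ(4), so we compute σ⁻¹(20): 20 lies in (−∞, 30), so solve 8x − 2 = 20: x = (20 + 2)/8 = 11/4.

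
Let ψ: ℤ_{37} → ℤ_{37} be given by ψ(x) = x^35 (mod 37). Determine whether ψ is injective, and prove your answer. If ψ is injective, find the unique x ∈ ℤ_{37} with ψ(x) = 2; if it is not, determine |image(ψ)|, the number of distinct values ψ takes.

Since 37 is prime, the nonzero elements of ℤ_{37} form a cyclic group of order 36.
As gcd(35, 36) = 1, raising to the 35th power is a bijection on this group: if a^35 ≡ b^35 then (ab^{−1})^35 = 1, and the only element of order dividing gcd(35, 36) = 1 is 1, so a = b.
With ψ(0) = 0 this makes ψ injective on all of ℤ_{37}, hence bijective (finite equal-size domain and codomain). In particular ψ is injective.
Since ψ is injective, we find the preimage of 2. The inverse of x ↦ x^35 on (ℤ_{37})^× is x ↦ x^35, because 35·35 = 1225 = 34·36 + 1 ≡ 1 (mod 36) and x^{36} = 1 for x ≠ 0 (Fermat). So ψ⁻¹(2) = 2^35 mod 37.
Repeated squaring mod 37: 2^1 ≡ 2, 2^2 ≡ 2² = 4, 2^4 ≡ 4² = 16, 2^8 ≡ 16² = 256 ≡ 34, 2^16 ≡ 34² = 1156 ≡ 9, 2^32 ≡ 9² = 81 ≡ 7. Since 35 = 32 + 2 + 1, 2^35 ≡ 7·4·2: 7·4 = 28, then 28·2 = 56 ≡ 19. So 2^35 ≡ 19 (mod 37).
Hence ψ⁻¹(2) = 19.

19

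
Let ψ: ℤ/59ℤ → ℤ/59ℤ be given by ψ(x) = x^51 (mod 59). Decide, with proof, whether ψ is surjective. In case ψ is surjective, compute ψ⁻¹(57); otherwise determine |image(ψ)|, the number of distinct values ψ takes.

Since 59 is prime, the nonzero elements of ℤ/59ℤ form a cyclic group of order 58.
As gcd(51, 58) = 1, raising to the 51st power is a bijection on this group: if a^51 ≡ b^51 then (ab^{−1})^51 = 1, and the only element of order dividing gcd(51, 58) = 1 is 1, so a = b.
With ψ(0) = 0 this makes ψ injective on all of ℤ/59ℤ, hence bijective (finite equal-size domain and codomain). In particular ψ is surjective.
Since ψ is surjective, we find the preimage of 57. The inverse of x ↦ x^51 on (ℤ/59ℤ)^× is x ↦ x^33, because 51·33 = 1683 = 29·58 + 1 ≡ 1 (mod 58) and x^{58} = 1 for x ≠ 0 (Fermat). So ψ⁻¹(57) = 57^33 mod 59.
Repeated squaring mod 59: 57^1 ≡ 57, 57^2 ≡ 57² = 3249 ≡ 4, 57^4 ≡ 4² = 16, 57^8 ≡ 16² = 256 ≡ 20, 57^16 ≡ 20² = 400 ≡ 46, 57^32 ≡ 46² = 2116 ≡ 51. Since 33 = 32 + 1, 57^33 ≡ 51·57: 51·57 = 2907 ≡ 16. So 57^33 ≡ 16 (mod 59).
Hence ψ⁻¹(57) = 16.

16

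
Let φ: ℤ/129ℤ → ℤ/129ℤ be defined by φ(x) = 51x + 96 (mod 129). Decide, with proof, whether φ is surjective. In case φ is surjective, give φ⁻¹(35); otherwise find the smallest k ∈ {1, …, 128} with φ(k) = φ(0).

43

By definition, surjectivity means every element of the codomain has a preimage under φ.
Since gcd(51, 129) = 3, we have 51x ≡ 0 (mod 3) for all x, so φ(x) ≡ 0 (mod 3).
But 1 ≢ 0 (mod 3), so 1 ∈ ℤ/129ℤ has no preimage. Therefore φ is not surjective.
Since φ is not surjective, we find the least positive k with φ(k) = φ(0): this means 51k ≡ 0 (mod 129), i.e. 129 ∣ 51k. Since gcd(51, 129) = 3, dividing through by 3 this holds exactly when 43 ∣ 17k, and as gcd(17, 43) = 1, exactly when 43 ∣ k.
The smallest positive such k is 43.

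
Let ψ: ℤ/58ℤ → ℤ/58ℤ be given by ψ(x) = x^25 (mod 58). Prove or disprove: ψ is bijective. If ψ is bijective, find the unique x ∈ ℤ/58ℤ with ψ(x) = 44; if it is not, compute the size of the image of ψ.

26

Computing x^25 mod 58 for each x (by repeated squaring, reducing mod 58 at every step), the values ψ(0), ψ(1), …, ψ(57) are: 0, 1, 40, 43, 34, 13, 38, 23, 26, 51, 56, 19, 12, 33, 50, 37, 54, 17, 10, 31, 36, 3, 6, 49, 16, 53, 44, 47, 28, 29, 30, 11, 14, 5, 42, 9, 52, 55, 22, 27, 48, 41, 4, 21, 8, 25, 46, 39, 2, 7, 32, 35, 20, 45, 24, 15, 18, 57.
Every element of ℤ/58ℤ appears exactly once in this list, so ψ is a bijection, and in particular bijective.
Since ψ is bijective, we read off the preimage of 44 from the same table: ψ(26) = 44, so ψ⁻¹(44) = 26.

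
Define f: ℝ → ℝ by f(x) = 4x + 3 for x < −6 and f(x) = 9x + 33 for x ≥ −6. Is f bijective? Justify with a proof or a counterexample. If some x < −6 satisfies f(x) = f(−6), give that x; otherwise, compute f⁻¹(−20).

-53/9

Both pieces are strictly increasing (slopes 4 and 9), so each is injective on its own interval.
The left piece maps (−∞, −6) onto (−∞, −21); the right piece maps [−6, ∞) onto [−21, ∞).
Since −21 = −21, the images partition ℝ: f is injective and surjective, hence bijective.
Because the two images are disjoint, no x < −6 has f(x) = f(−6), so we compute f⁻¹(−20): −20 lies in [−21, ∞), so solve 9x + 33 = −20: x = (−20 − 33)/9 = −53/9.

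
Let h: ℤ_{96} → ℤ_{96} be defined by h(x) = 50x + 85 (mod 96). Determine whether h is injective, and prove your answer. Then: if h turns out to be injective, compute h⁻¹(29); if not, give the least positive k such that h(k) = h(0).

We have gcd(50, 96) = 2 > 1. Taking s = 0 and t = 48: h(0) = 85 and h(48) = 50·48 + 85 = 2485 ≡ 85 (mod 96).
So h(0) = h(48) while 0 ≠ 48, therefore h is not injective.
Since h is not injective, we find the least positive k with h(k) = h(0): this means 50k ≡ 0 (mod 96), i.e. 96 ∣ 50k. Since gcd(50, 96) = 2, dividing through by 2 this holds exactly when 48 ∣ 25k, and as gcd(25, 48) = 1, exactly when 48 ∣ k.
The smallest positive such k is 48.

48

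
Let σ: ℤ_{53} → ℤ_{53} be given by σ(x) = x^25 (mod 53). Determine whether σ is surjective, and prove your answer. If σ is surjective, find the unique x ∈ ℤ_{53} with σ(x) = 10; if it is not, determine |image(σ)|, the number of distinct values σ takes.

Since 53 is prime, the nonzero elements of ℤ_{53} form a cyclic group of order 52.
As gcd(25, 52) = 1, raising to the 25th power is a bijection on this group: if x_1^25 ≡ x_2^25 then (x_1x_2^{−1})^25 = 1, and the only element of order dividing gcd(25, 52) = 1 is 1, so x_1 = x_2.
With σ(0) = 0 this makes σ injective on all of ℤ_{53}, hence bijective (finite equal-size domain and codomain). In particular σ is surjective.
Since σ is surjective, we find the preimage of 10. The inverse of x ↦ x^25 on (ℤ_{53})^× is x ↦ x^25, because 25·25 = 625 = 12·52 + 1 ≡ 1 (mod 52) and x^{52} = 1 for x ≠ 0 (Fermat). So σ⁻¹(10) = 10^25 mod 53.
Repeated squaring mod 53: 10^1 ≡ 10, 10^2 ≡ 10² = 100 ≡ 47, 10^4 ≡ 47² = 2209 ≡ 36, 10^8 ≡ 36² = 1296 ≡ 24, 10^16 ≡ 24² = 576 ≡ 46. Since 25 = 16 + 8 + 1, 10^25 ≡ 46·24·10: 46·24 = 1104 ≡ 44, then 44·10 = 440 ≡ 16. So 10^25 ≡ 16 (mod 53).
Hence σ⁻¹(10) = 16.

16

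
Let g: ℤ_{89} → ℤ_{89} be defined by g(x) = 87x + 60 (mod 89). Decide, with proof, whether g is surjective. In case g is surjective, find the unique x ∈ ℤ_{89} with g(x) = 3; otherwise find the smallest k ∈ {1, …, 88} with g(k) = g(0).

73

Since gcd(87, 89) = 1, 87 is invertible modulo 89. Euclid's algorithm: 89 = 1·87 + 2, 87 = 43·2 + 1; back-substituting gives 1 = 44·87 − 43·89, so 87⁻¹ ≡ 44 (mod 89).
For any y ∈ ℤ_{89}, x = 44(y − 60) mod 89 satisfies g(x) = 87·44(y − 60) + 60 ≡ y (since 87·44 ≡ 1 mod 89). So every y has a preimage.
So g is surjective.
Since g is surjective, we find g⁻¹(3): we need 87x ≡ 3 − 60 ≡ 32 (mod 89). Using 87⁻¹ = 44: x ≡ 44·32 = 1408 = 15·89 + 73, so x = 73.
Check: g(73) = 87·73 + 60 = 6411 = 72·89 + 3 ≡ 3 (mod 89).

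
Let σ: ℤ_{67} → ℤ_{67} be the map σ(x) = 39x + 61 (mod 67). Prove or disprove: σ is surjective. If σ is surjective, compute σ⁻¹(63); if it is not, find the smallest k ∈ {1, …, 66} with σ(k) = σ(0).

43

By definition, surjectivity means every element of the codomain has a preimage under σ.
Since gcd(39, 67) = 1, 39 is invertible modulo 67. Euclid's algorithm: 67 = 1·39 + 28, 39 = 1·28 + 11, 28 = 2·11 + 6, 11 = 1·6 + 5, 6 = 1·5 + 1; back-substituting gives 1 = 55·39 − 32·67, so 39⁻¹ ≡ 55 (mod 67).
Then y ↦ 55(y − 61) is a two-sided inverse to σ, so every y ∈ ℤ_{67} has a preimage.
Thus σ is surjective.
Since σ is surjective, we compute σ⁻¹(63): solve 39x + 61 ≡ 63 (mod 67), i.e. 39x ≡ 2 (mod 67).
Multiplying by 39⁻¹ = 55 gives x ≡ 55·2 = 110 = 1·67 + 43 ≡ 43 (mod 67).
Check: σ(43) = 39·43 + 61 = 1738 = 25·67 + 63 ≡ 63 (mod 67).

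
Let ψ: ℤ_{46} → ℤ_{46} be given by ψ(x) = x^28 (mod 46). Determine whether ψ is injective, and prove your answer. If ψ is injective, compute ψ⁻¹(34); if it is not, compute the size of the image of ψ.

ψ(22): Repeated squaring mod 46: 22^1 ≡ 22, 22^2 ≡ 22² = 484 ≡ 24, 22^4 ≡ 24² = 576 ≡ 24, 22^8 ≡ 24² = 576 ≡ 24, 22^16 ≡ 24² = 576 ≡ 24. Since 28 = 16 + 8 + 4, 22^28 ≡ 24·24·24: 24·24 = 576 ≡ 24, then 24·24 = 576 ≡ 24. So 22^28 ≡ 24 (mod 46).
ψ(24): Repeated squaring mod 46: 24^1 ≡ 24, 24^2 ≡ 24² = 576 ≡ 24, 24^4 ≡ 24² = 576 ≡ 24, 24^8 ≡ 24² = 576 ≡ 24, 24^16 ≡ 24² = 576 ≡ 24. Since 28 = 16 + 8 + 4, 24^28 ≡ 24·24·24: 24·24 = 576 ≡ 24, then 24·24 = 576 ≡ 24. So 24^28 ≡ 24 (mod 46).
So ψ(22) = ψ(24) = 24 while 22 ≠ 24, therefore ψ is not injective.
Since ψ is not injective, we determine |image(ψ)|. Computing x^28 mod 46 for each x (by repeated squaring, reducing mod 46 at every step), the values ψ(0), ψ(1), …, ψ(45) are: 0, 1, 18, 39, 2, 31, 12, 27, 36, 3, 6, 9, 32, 29, 26, 13, 4, 35, 8, 25, 16, 41, 24, 23, 24, 41, 16, 25, 8, 35, 4, 13, 26, 29, 32, 9, 6, 3, 36, 27, 12, 31, 2, 39, 18, 1.
The distinct values are {0, 1, 2, 3, 4, 6, 8, 9, 12, 13, 16, 18, 23, 24, 25, 26, 27, 29, 31, 32, 35, 36, 39, 41}; there are 24 of them.

24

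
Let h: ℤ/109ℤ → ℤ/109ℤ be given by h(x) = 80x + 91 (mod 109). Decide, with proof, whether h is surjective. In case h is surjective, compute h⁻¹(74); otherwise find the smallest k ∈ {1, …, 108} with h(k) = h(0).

Since gcd(80, 109) = 1, 80 is invertible modulo 109. Euclid's algorithm: 109 = 1·80 + 29, 80 = 2·29 + 22, 29 = 1·22 + 7, 22 = 3·7 + 1; back-substituting gives 1 = 15·80 − 11·109, so 80⁻¹ ≡ 15 (mod 109).
For any y ∈ ℤ/109ℤ, x = 15(y − 91) mod 109 satisfies h(x) = 80·15(y − 91) + 91 ≡ y (since 80·15 ≡ 1 mod 109). So every y has a preimage.
Therefore h is surjective.
Since h is surjective, we compute h⁻¹(74): solve 80x + 91 ≡ 74 (mod 109), i.e. 80x ≡ 92 (mod 109).
Multiplying by 80⁻¹ = 15 gives x ≡ 15·92 = 1380 = 12·109 + 72 ≡ 72 (mod 109).
Check: h(72) = 80·72 + 91 = 5851 = 53·109 + 74 ≡ 74 (mod 109).

72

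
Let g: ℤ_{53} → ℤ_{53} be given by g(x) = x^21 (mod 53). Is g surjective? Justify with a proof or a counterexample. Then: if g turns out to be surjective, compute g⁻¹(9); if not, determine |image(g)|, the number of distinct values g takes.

7

Since 53 is prime, the nonzero elements of ℤ_{53} form a cyclic group of order 52.
As gcd(21, 52) = 1, raising to the 21st power is a bijection on this group: if u^21 ≡ v^21 then (uv^{−1})^21 = 1, and the only element of order dividing gcd(21, 52) = 1 is 1, so u = v.
With g(0) = 0 this makes g injective on all of ℤ_{53}, hence bijective (finite equal-size domain and codomain). In particular g is surjective.
Since g is surjective, we find the preimage of 9. The inverse of x ↦ x^21 on (ℤ_{53})^× is x ↦ x^5, because 21·5 = 105 = 2·52 + 1 ≡ 1 (mod 52) and x^{52} = 1 for x ≠ 0 (Fermat). So g⁻¹(9) = 9^5 mod 53.
Repeated squaring mod 53: 9^1 ≡ 9, 9^2 ≡ 9² = 81 ≡ 28, 9^4 ≡ 28² = 784 ≡ 42. Since 5 = 4 + 1, 9^5 ≡ 42·9: 42·9 = 378 ≡ 7. So 9^5 ≡ 7 (mod 53).
Hence g⁻¹(9) = 7.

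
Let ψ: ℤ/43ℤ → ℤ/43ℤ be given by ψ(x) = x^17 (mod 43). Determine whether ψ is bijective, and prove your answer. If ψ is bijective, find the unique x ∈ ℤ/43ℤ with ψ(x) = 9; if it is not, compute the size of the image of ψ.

Since 43 is prime, the nonzero elements of ℤ/43ℤ form a cyclic group of order 42.
As gcd(17, 42) = 1, raising to the 17th power is a bijection on this group: if u^17 ≡ v^17 then (uv^{−1})^17 = 1, and the only element of order dividing gcd(17, 42) = 1 is 1, so u = v.
With ψ(0) = 0 this makes ψ injective on all of ℤ/43ℤ, hence bijective (finite equal-size domain and codomain). In particular ψ is bijective.
Since ψ is bijective, we find the preimage of 9. The inverse of x ↦ x^17 on (ℤ/43ℤ)^× is x ↦ x^5, because 17·5 = 85 = 2·42 + 1 ≡ 1 (mod 42) and x^{42} = 1 for x ≠ 0 (Fermat). So ψ⁻¹(9) = 9^5 mod 43.
Repeated squaring mod 43: 9^1 ≡ 9, 9^2 ≡ 9² = 81 ≡ 38, 9^4 ≡ 38² = 1444 ≡ 25. Since 5 = 4 + 1, 9^5 ≡ 25·9: 25·9 = 225 ≡ 10. So 9^5 ≡ 10 (mod 43).
Hence ψ⁻¹(9) = 10.

10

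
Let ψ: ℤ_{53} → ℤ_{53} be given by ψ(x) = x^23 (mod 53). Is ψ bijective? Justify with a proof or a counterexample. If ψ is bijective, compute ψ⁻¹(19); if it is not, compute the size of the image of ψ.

Since 53 is prime, the nonzero elements of ℤ_{53} form a cyclic group of order 52.
As gcd(23, 52) = 1, raising to the 23rd power is a bijection on this group: if u^23 ≡ v^23 then (uv^{−1})^23 = 1, and the only element of order dividing gcd(23, 52) = 1 is 1, so u = v.
With ψ(0) = 0 this makes ψ injective on all of ℤ_{53}, hence bijective (finite equal-size domain and codomain). In particular ψ is bijective.
Since ψ is bijective, we find the preimage of 19. The inverse of x ↦ x^23 on (ℤ_{53})^× is x ↦ x^43, because 23·43 = 989 = 19·52 + 1 ≡ 1 (mod 52) and x^{52} = 1 for x ≠ 0 (Fermat). So ψ⁻¹(19) = 19^43 mod 53.
Repeated squaring mod 53: 19^1 ≡ 19, 19^2 ≡ 19² = 361 ≡ 43, 19^4 ≡ 43² = 1849 ≡ 47, 19^8 ≡ 47² = 2209 ≡ 36, 19^16 ≡ 36² = 1296 ≡ 24, 19^32 ≡ 24² = 576 ≡ 46. Since 43 = 32 + 8 + 2 + 1, 19^43 ≡ 46·36·43·19: 46·36 = 1656 ≡ 13, then 13·43 = 559 ≡ 29, then 29·19 = 551 ≡ 21. So 19^43 ≡ 21 (mod 53).
Hence ψ⁻¹(19) = 21.

21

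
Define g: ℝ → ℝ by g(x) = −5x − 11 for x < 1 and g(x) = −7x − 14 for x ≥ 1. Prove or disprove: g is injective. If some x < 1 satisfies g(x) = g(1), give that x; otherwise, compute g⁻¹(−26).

12/7

Both pieces are strictly decreasing (slopes −5 and −7), so each is injective on its own interval.
The left piece maps (−∞, 1) onto (−16, ∞); the right piece maps [1, ∞) onto (−∞, −21].
These images are disjoint, so no value is attained by both pieces. So g is injective.
Because the two images are disjoint, no x < 1 has g(x) = g(1), so we compute g⁻¹(−26): −26 lies in (−∞, −21], so solve −7x − 14 = −26: x = (−26 + 14)/(−7) = 12/7.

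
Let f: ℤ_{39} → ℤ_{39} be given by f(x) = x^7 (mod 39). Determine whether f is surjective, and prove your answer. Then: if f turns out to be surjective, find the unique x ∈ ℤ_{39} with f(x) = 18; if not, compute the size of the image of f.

Computing x^7 mod 39 for each x (by repeated squaring, reducing mod 39 at every step), the values f(0), f(1), …, f(38) are: 0, 1, 11, 3, 4, 8, 33, 19, 5, 9, 10, 2, 12, 13, 14, 24, 16, 17, 21, 7, 32, 18, 22, 23, 15, 25, 26, 27, 37, 29, 30, 34, 20, 6, 31, 35, 36, 28, 38.
Every element of ℤ_{39} appears exactly once in this list, so f is a bijection, and in particular surjective.
Since f is surjective, we read off the preimage of 18 from the same table: f(21) = 18, so f⁻¹(18) = 21.

21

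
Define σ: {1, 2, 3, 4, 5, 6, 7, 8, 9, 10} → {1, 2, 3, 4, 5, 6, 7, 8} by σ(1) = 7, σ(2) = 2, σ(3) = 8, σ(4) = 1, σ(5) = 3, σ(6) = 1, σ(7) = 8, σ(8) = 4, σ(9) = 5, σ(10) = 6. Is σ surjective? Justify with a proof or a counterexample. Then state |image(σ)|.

Every element of the codomain has a preimage: 1 = σ(4), 2 = σ(2), 3 = σ(5), 4 = σ(8), 5 = σ(9), 6 = σ(10), 7 = σ(1), 8 = σ(3).
So σ is surjective.
The image of σ is {1, 2, 3, 4, 5, 6, 7, 8}, which has 8 elements.

8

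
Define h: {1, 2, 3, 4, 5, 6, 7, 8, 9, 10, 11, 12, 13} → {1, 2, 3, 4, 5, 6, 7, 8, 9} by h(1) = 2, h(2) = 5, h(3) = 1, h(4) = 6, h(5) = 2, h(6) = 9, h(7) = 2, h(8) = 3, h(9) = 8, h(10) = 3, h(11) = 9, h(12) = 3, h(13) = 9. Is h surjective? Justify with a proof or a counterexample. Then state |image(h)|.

7

No element maps to 4, so h is not surjective.
The image of h is {1, 2, 3, 5, 6, 8, 9}, which has 7 elements.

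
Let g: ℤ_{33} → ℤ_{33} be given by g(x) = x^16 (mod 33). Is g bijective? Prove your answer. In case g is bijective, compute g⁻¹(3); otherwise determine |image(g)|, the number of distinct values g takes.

12

g(4): Repeated squaring mod 33: 4^1 ≡ 4, 4^2 ≡ 4² = 16, 4^4 ≡ 16² = 256 ≡ 25, 4^8 ≡ 25² = 625 ≡ 31, 4^16 ≡ 31² = 961 ≡ 4. So 4^16 ≡ 4 (mod 33).
g(7): Repeated squaring mod 33: 7^1 ≡ 7, 7^2 ≡ 7² = 49 ≡ 16, 7^4 ≡ 16² = 256 ≡ 25, 7^8 ≡ 25² = 625 ≡ 31, 7^16 ≡ 31² = 961 ≡ 4. So 7^16 ≡ 4 (mod 33).
So g(4) = g(7) = 4 while 4 ≠ 7, hence g is not injective, hence not bijective.
Since g is not bijective, we determine |image(g)|. Computing x^16 mod 33 for each x (by repeated squaring, reducing mod 33 at every step), the values g(0), g(1), …, g(32) are: 0, 1, 31, 3, 4, 16, 27, 4, 25, 9, 1, 22, 12, 31, 25, 15, 16, 16, 15, 25, 31, 12, 22, 1, 9, 25, 4, 27, 16, 4, 3, 31, 1.
The distinct values are {0, 1, 3, 4, 9, 12, 15, 16, 22, 25, 27, 31}; there are 12 of them.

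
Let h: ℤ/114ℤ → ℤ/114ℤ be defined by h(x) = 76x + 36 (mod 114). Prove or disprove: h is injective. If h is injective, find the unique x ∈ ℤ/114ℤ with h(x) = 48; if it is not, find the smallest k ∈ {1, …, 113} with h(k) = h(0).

3

We have gcd(76, 114) = 38 > 1. Taking x_1 = 0 and x_2 = 3: h(0) = 36 and h(3) = 76·3 + 36 = 264 ≡ 36 (mod 114).
So h(0) = h(3) while 0 ≠ 3, hence h is not injective.
Since h is not injective, we find the least positive k with h(k) = h(0): this means 76k ≡ 0 (mod 114), i.e. 114 ∣ 76k. Since gcd(76, 114) = 38, dividing through by 38 this holds exactly when 3 ∣ 2k, and as gcd(2, 3) = 1, exactly when 3 ∣ k.
The smallest positive such k is 3.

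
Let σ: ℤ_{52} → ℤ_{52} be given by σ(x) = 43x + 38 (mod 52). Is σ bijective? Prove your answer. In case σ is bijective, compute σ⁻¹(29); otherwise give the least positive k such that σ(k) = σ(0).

1

Recall that injectivity means: for all a, b in the domain, σ(a) = σ(b) implies a = b.
If σ(a) = σ(b), then 43a ≡ 43b (mod 52). Because gcd(43, 52) = 1, we may cancel 43 to get a ≡ b (mod 52).
We now compute 43⁻¹ mod 52 explicitly. Euclid's algorithm: 52 = 1·43 + 9, 43 = 4·9 + 7, 9 = 1·7 + 2, 7 = 3·2 + 1; back-substituting gives 1 = 23·43 − 19·52, so 43⁻¹ ≡ 23 (mod 52).
For any y ∈ ℤ_{52}, x = 23(y − 38) mod 52 satisfies σ(x) = 43·23(y − 38) + 38 ≡ y (since 43·23 ≡ 1 mod 52). So every y has a preimage.
Thus σ is bijective.
Since σ is bijective, we find σ⁻¹(29): we need 43x ≡ 29 − 38 ≡ 43 (mod 52). Using 43⁻¹ = 23: x ≡ 23·43 = 989 = 19·52 + 1, so x = 1.
Check: σ(1) = 43·1 + 38 = 81 = 1·52 + 29 ≡ 29 (mod 52).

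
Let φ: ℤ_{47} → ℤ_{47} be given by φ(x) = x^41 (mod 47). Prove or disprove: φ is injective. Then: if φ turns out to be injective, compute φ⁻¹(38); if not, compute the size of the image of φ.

41

Since 47 is prime, the nonzero elements of ℤ_{47} form a cyclic group of order 46.
As gcd(41, 46) = 1, raising to the 41st power is a bijection on this group: if x_1^41 ≡ x_2^41 then (x_1x_2^{−1})^41 = 1, and the only element of order dividing gcd(41, 46) = 1 is 1, so x_1 = x_2.
With φ(0) = 0 this makes φ injective on all of ℤ_{47}, hence bijective (finite equal-size domain and codomain). In particular φ is injective.
Since φ is injective, we find the preimage of 38. The inverse of x ↦ x^41 on (ℤ_{47})^× is x ↦ x^9, because 41·9 = 369 = 8·46 + 1 ≡ 1 (mod 46) and x^{46} = 1 for x ≠ 0 (Fermat). So φ⁻¹(38) = 38^9 mod 47.
Repeated squaring mod 47: 38^1 ≡ 38, 38^2 ≡ 38² = 1444 ≡ 34, 38^4 ≡ 34² = 1156 ≡ 28, 38^8 ≡ 28² = 784 ≡ 32. Since 9 = 8 + 1, 38^9 ≡ 32·38: 32·38 = 1216 ≡ 41. So 38^9 ≡ 41 (mod 47).
Hence φ⁻¹(38) = 41.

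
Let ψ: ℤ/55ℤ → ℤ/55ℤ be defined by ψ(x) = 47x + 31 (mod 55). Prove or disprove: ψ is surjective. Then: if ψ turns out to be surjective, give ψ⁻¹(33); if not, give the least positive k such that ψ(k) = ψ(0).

Since gcd(47, 55) = 1, 47 is invertible modulo 55. Euclid's algorithm: 55 = 1·47 + 8, 47 = 5·8 + 7, 8 = 1·7 + 1; back-substituting gives 1 = 48·47 − 41·55, so 47⁻¹ ≡ 48 (mod 55).
For any y ∈ ℤ/55ℤ, x = 48(y − 31) mod 55 satisfies ψ(x) = 47·48(y − 31) + 31 ≡ y (since 47·48 ≡ 1 mod 55). So every y has a preimage.
So ψ is surjective.
Since ψ is surjective, we find ψ⁻¹(33): we need 47x ≡ 33 − 31 ≡ 2 (mod 55). Using 47⁻¹ = 48: x ≡ 48·2 = 96 = 1·55 + 41, so x = 41.
Check: ψ(41) = 47·41 + 31 = 1958 = 35·55 + 33 ≡ 33 (mod 55).

41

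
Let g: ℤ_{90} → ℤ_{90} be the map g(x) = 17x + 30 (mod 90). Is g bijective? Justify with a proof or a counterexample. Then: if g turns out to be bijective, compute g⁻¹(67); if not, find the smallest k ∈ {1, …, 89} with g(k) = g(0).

71

If g(u) = g(v), then 17u ≡ 17v (mod 90). Because gcd(17, 90) = 1, we may cancel 17 to get u ≡ v (mod 90).
We now compute 17⁻¹ mod 90 explicitly. Euclid's algorithm: 90 = 5·17 + 5, 17 = 3·5 + 2, 5 = 2·2 + 1; back-substituting gives 1 = 53·17 − 10·90, so 17⁻¹ ≡ 53 (mod 90).
Then y ↦ 53(y − 30) is a two-sided inverse to g, so every y ∈ ℤ_{90} has a preimage.
So g is bijective.
Since g is bijective, we find g⁻¹(67): we need 17x ≡ 67 − 30 ≡ 37 (mod 90). Using 17⁻¹ = 53: x ≡ 53·37 = 1961 = 21·90 + 71, so x = 71.
Check: g(71) = 17·71 + 30 = 1237 = 13·90 + 67 ≡ 67 (mod 90).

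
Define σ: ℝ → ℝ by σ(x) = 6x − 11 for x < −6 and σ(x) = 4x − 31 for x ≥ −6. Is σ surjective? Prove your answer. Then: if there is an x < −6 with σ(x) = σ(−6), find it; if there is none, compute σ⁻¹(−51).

-22/3

Both pieces are strictly increasing (slopes 6 and 4), so each is injective on its own interval.
The left piece maps (−∞, −6) onto (−∞, −47); the right piece maps [−6, ∞) onto [−55, ∞).
The union (−∞, −47) ∪ [−55, ∞) covers ℝ, so σ is surjective.
For the follow-up: the images overlap, so an x < −6 with σ(x) = σ(−6) exists. σ(−6) = −55; solving 6x − 11 = −55 for x < −6 gives x = (−55 + 11)/6 = −22/3.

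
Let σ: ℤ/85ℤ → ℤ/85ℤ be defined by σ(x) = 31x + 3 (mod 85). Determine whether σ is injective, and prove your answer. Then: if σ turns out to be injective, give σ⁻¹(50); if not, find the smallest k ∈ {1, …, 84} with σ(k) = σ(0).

Suppose σ(s) = σ(t) in ℤ/85ℤ. Then 31s + 3 ≡ 31t + 3 (mod 85), therefore 31(s − t) ≡ 0 (mod 85).
Since gcd(31, 85) = 1, 31 is invertible modulo 85, hence s − t ≡ 0 (mod 85), i.e. s = t.
Thus σ is injective.
We now compute 31⁻¹ mod 85 explicitly. Euclid's algorithm: 85 = 2·31 + 23, 31 = 1·23 + 8, 23 = 2·8 + 7, 8 = 1·7 + 1; back-substituting gives 1 = 11·31 − 4·85, so 31⁻¹ ≡ 11 (mod 85).
Since σ is injective, we find σ⁻¹(50): we need 31x ≡ 50 − 3 ≡ 47 (mod 85). Using 31⁻¹ = 11: x ≡ 11·47 = 517 = 6·85 + 7, so x = 7.
Check: σ(7) = 31·7 + 3 = 220 = 2·85 + 50 ≡ 50 (mod 85).

7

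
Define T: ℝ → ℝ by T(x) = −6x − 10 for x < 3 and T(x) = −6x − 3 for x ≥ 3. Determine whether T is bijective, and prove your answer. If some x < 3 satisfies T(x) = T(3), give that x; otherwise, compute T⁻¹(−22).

Both pieces are strictly decreasing (slopes −6 and −6), so each is injective on its own interval.
The left piece maps (−∞, 3) onto (−28, ∞); the right piece maps [3, ∞) onto (−∞, −21].
These images overlap. In particular T(3) = −21 (right piece), and solving −6x − 10 = −21 on the left piece gives x = 11/6 < 3.
So T(11/6) = T(3) with 11/6 ≠ 3, and T is not injective, hence not bijective. This x = 11/6 is the requested value below 3.

11/6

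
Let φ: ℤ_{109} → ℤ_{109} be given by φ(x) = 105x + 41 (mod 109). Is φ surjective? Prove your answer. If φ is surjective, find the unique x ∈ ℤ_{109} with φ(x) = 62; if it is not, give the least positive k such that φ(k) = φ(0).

22

Recall: surjectivity means every element of the codomain has a preimage under φ.
Since gcd(105, 109) = 1, 105 is invertible modulo 109. Euclid's algorithm: 109 = 1·105 + 4, 105 = 26·4 + 1; back-substituting gives 1 = 27·105 − 26·109, so 105⁻¹ ≡ 27 (mod 109).
Then y ↦ 27(y − 41) is a two-sided inverse to φ, so every y ∈ ℤ_{109} has a preimage.
So φ is surjective.
Since φ is surjective, we find φ⁻¹(62): we need 105x ≡ 62 − 41 ≡ 21 (mod 109). Using 105⁻¹ = 27: x ≡ 27·21 = 567 = 5·109 + 22, so x = 22.
Check: φ(22) = 105·22 + 41 = 2351 = 21·109 + 62 ≡ 62 (mod 109).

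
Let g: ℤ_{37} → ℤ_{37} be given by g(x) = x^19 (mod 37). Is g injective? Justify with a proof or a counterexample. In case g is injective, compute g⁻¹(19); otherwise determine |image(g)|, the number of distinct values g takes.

Since 37 is prime, the nonzero elements of ℤ_{37} form a cyclic group of order 36.
As gcd(19, 36) = 1, raising to the 19th power is a bijection on this group: if u^19 ≡ v^19 then (uv^{−1})^19 = 1, and the only element of order dividing gcd(19, 36) = 1 is 1, so u = v.
With g(0) = 0 this makes g injective on all of ℤ_{37}, hence bijective (finite equal-size domain and codomain). In particular g is injective.
Since g is injective, we find the preimage of 19. The inverse of x ↦ x^19 on (ℤ_{37})^× is x ↦ x^19, because 19·19 = 361 = 10·36 + 1 ≡ 1 (mod 36) and x^{36} = 1 for x ≠ 0 (Fermat). So g⁻¹(19) = 19^19 mod 37.
Repeated squaring mod 37: 19^1 ≡ 19, 19^2 ≡ 19² = 361 ≡ 28, 19^4 ≡ 28² = 784 ≡ 7, 19^8 ≡ 7² = 49 ≡ 12, 19^16 ≡ 12² = 144 ≡ 33. Since 19 = 16 + 2 + 1, 19^19 ≡ 33·28·19: 33·28 = 924 ≡ 36, then 36·19 = 684 ≡ 18. So 19^19 ≡ 18 (mod 37).
Hence g⁻¹(19) = 18.

18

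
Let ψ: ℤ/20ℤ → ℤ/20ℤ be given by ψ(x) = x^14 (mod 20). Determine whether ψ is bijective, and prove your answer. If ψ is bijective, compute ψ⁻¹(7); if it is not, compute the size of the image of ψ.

6

ψ(4): Repeated squaring mod 20: 4^1 ≡ 4, 4^2 ≡ 4² = 16, 4^4 ≡ 16² = 256 ≡ 16, 4^8 ≡ 16² = 256 ≡ 16. Since 14 = 8 + 4 + 2, 4^14 ≡ 16·16·16: 16·16 = 256 ≡ 16, then 16·16 = 256 ≡ 16. So 4^14 ≡ 16 (mod 20).
ψ(6): Repeated squaring mod 20: 6^1 ≡ 6, 6^2 ≡ 6² = 36 ≡ 16, 6^4 ≡ 16² = 256 ≡ 16, 6^8 ≡ 16² = 256 ≡ 16. Since 14 = 8 + 4 + 2, 6^14 ≡ 16·16·16: 16·16 = 256 ≡ 16, then 16·16 = 256 ≡ 16. So 6^14 ≡ 16 (mod 20).
So ψ(4) = ψ(6) = 16 while 4 ≠ 6, hence ψ is not injective, hence not bijective.
Since ψ is not bijective, we determine |image(ψ)|. Computing x^14 mod 20 for each x (by repeated squaring, reducing mod 20 at every step), the values ψ(0), ψ(1), …, ψ(19) are: 0, 1, 4, 9, 16, 5, 16, 9, 4, 1, 0, 1, 4, 9, 16, 5, 16, 9, 4, 1.
The distinct values are {0, 1, 4, 5, 9, 16}; there are 6 of them.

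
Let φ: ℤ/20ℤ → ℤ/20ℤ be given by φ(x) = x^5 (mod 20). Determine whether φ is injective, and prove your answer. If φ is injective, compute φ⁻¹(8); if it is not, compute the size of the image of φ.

15

φ(0) = 0^5 = 0.
φ(10): Repeated squaring mod 20: 10^1 ≡ 10, 10^2 ≡ 10² = 100 ≡ 0, 10^4 ≡ 0² = 0. Since 5 = 4 + 1, 10^5 ≡ 0·10: 0·10 = 0. So 10^5 ≡ 0 (mod 20).
So φ(0) = φ(10) = 0 while 0 ≠ 10, so φ is not injective.
Since φ is not injective, we determine |image(φ)|. Computing x^5 mod 20 for each x (by repeated squaring, reducing mod 20 at every step), the values φ(0), φ(1), …, φ(19) are: 0, 1, 12, 3, 4, 5, 16, 7, 8, 9, 0, 11, 12, 13, 4, 15, 16, 17, 8, 19.
The distinct values are {0, 1, 3, 4, 5, 7, 8, 9, 11, 12, 13, 15, 16, 17, 19}; there are 15 of them.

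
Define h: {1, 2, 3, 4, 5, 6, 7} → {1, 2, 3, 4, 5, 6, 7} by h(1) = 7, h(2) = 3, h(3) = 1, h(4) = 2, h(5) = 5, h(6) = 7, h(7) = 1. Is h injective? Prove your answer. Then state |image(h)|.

5

h(1) = 7 = h(6) with 1 ≠ 6, so h is not injective.
The image of h is {1, 2, 3, 5, 7}, which has 5 elements.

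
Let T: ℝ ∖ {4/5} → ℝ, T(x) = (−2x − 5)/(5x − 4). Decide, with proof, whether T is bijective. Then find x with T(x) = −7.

1

If T(x) = −2/5, cross-multiplying gives 5(−2x − 5) = −2(5x − 4), which simplifies to −25 = 8 — false.  So −2/5 has no preimage and T is not surjective.
Therefore T is not bijective.
Solving T(x) = −7: cross-multiplying gives −2x − 5 = −7(5x − 4), which rearranges to 33x = 33, so x = 1.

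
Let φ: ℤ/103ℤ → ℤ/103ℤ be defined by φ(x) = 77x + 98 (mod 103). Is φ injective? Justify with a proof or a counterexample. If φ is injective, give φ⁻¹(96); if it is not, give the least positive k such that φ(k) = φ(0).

If φ(s) = φ(t), then 77s ≡ 77t (mod 103). Because gcd(77, 103) = 1, we may cancel 77 to get s ≡ t (mod 103).
So φ is injective.
We now compute 77⁻¹ mod 103 explicitly. Euclid's algorithm: 103 = 1·77 + 26, 77 = 2·26 + 25, 26 = 1·25 + 1; back-substituting gives 1 = 99·77 − 74·103, so 77⁻¹ ≡ 99 (mod 103).
Since φ is injective, we compute φ⁻¹(96): solve 77x + 98 ≡ 96 (mod 103), i.e. 77x ≡ 101 (mod 103).
Multiplying by 77⁻¹ = 99 gives x ≡ 99·101 = 9999 = 97·103 + 8 ≡ 8 (mod 103).
Check: φ(8) = 77·8 + 98 = 714 = 6·103 + 96 ≡ 96 (mod 103).

8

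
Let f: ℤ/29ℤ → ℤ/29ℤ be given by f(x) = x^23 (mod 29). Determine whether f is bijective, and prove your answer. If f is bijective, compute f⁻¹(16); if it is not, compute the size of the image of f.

Since 29 is prime, the nonzero elements of ℤ/29ℤ form a cyclic group of order 28.
As gcd(23, 28) = 1, raising to the 23rd power is a bijection on this group: if a^23 ≡ b^23 then (ab^{−1})^23 = 1, and the only element of order dividing gcd(23, 28) = 1 is 1, so a = b.
With f(0) = 0 this makes f injective on all of ℤ/29ℤ, hence bijective (finite equal-size domain and codomain). In particular f is bijective.
Since f is bijective, we find the preimage of 16. The inverse of x ↦ x^23 on (ℤ/29ℤ)^× is x ↦ x^11, because 23·11 = 253 = 9·28 + 1 ≡ 1 (mod 28) and x^{28} = 1 for x ≠ 0 (Fermat). So f⁻¹(16) = 16^11 mod 29.
Repeated squaring mod 29: 16^1 ≡ 16, 16^2 ≡ 16² = 256 ≡ 24, 16^4 ≡ 24² = 576 ≡ 25, 16^8 ≡ 25² = 625 ≡ 16. Since 11 = 8 + 2 + 1, 16^11 ≡ 16·24·16: 16·24 = 384 ≡ 7, then 7·16 = 112 ≡ 25. So 16^11 ≡ 25 (mod 29).
Hence f⁻¹(16) = 25.

25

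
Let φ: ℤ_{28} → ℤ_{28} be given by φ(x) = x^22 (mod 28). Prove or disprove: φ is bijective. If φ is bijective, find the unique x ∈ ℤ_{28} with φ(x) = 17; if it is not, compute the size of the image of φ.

8

φ(6): Repeated squaring mod 28: 6^1 ≡ 6, 6^2 ≡ 6² = 36 ≡ 8, 6^4 ≡ 8² = 64 ≡ 8, 6^8 ≡ 8² = 64 ≡ 8, 6^16 ≡ 8² = 64 ≡ 8. Since 22 = 16 + 4 + 2, 6^22 ≡ 8·8·8: 8·8 = 64 ≡ 8, then 8·8 = 64 ≡ 8. So 6^22 ≡ 8 (mod 28).
φ(8): Repeated squaring mod 28: 8^1 ≡ 8, 8^2 ≡ 8² = 64 ≡ 8, 8^4 ≡ 8² = 64 ≡ 8, 8^8 ≡ 8² = 64 ≡ 8, 8^16 ≡ 8² = 64 ≡ 8. Since 22 = 16 + 4 + 2, 8^22 ≡ 8·8·8: 8·8 = 64 ≡ 8, then 8·8 = 64 ≡ 8. So 8^22 ≡ 8 (mod 28).
So φ(6) = φ(8) = 8 while 6 ≠ 8, hence φ is not injective, hence not bijective.
Since φ is not bijective, we determine |image(φ)|. Computing x^22 mod 28 for each x (by repeated squaring, reducing mod 28 at every step), the values φ(0), φ(1), …, φ(27) are: 0, 1, 16, 25, 4, 9, 8, 21, 8, 9, 4, 25, 16, 1, 0, 1, 16, 25, 4, 9, 8, 21, 8, 9, 4, 25, 16, 1.
The distinct values are {0, 1, 4, 8, 9, 16, 21, 25}; there are 8 of them.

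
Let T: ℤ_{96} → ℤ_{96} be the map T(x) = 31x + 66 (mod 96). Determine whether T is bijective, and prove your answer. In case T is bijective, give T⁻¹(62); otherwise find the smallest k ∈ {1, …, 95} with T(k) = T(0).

68

Recall that T is injective when T(x_1) = T(x_2) forces x_1 = x_2.
Suppose T(x_1) = T(x_2) in ℤ_{96}. Then 31x_1 + 66 ≡ 31x_2 + 66 (mod 96), so 31(x_1 − x_2) ≡ 0 (mod 96).
Since gcd(31, 96) = 1, 31 is invertible modulo 96, therefore x_1 − x_2 ≡ 0 (mod 96), i.e. x_1 = x_2.
We now compute 31⁻¹ mod 96 explicitly. Euclid's algorithm: 96 = 3·31 + 3, 31 = 10·3 + 1; back-substituting gives 1 = 31·31 − 10·96, so 31⁻¹ ≡ 31 (mod 96).
For any y ∈ ℤ_{96}, x = 31(y − 66) mod 96 satisfies T(x) = 31·31(y − 66) + 66 ≡ y (since 31·31 ≡ 1 mod 96). So every y has a preimage.
Thus T is bijective.
Since T is bijective, we compute T⁻¹(62): solve 31x + 66 ≡ 62 (mod 96), i.e. 31x ≡ 92 (mod 96).
Multiplying by 31⁻¹ = 31 gives x ≡ 31·92 = 2852 = 29·96 + 68 ≡ 68 (mod 96).
Check: T(68) = 31·68 + 66 = 2174 = 22·96 + 62 ≡ 62 (mod 96).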